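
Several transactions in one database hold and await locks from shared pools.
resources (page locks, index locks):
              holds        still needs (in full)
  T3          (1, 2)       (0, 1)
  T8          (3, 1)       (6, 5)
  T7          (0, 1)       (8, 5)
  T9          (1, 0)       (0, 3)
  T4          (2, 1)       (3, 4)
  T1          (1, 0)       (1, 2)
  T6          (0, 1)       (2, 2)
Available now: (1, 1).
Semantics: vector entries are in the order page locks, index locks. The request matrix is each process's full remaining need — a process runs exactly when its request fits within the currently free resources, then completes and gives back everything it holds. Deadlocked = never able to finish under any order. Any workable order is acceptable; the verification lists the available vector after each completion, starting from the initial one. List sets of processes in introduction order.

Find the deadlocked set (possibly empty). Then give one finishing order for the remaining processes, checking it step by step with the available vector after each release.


No process is deadlocked.
Key observation: there is always a runnable process — T3 first — so the state unwinds completely.
A valid finishing order for the others: T3, T6, T9, T1, T4, T8, T7. Step-by-step check:
  pool = (1, 1)
  T3 needs (0, 1) <= (1, 1) -> finishes; pool += (1, 2) = (2, 3)
  T6 needs (2, 2) <= (2, 3) -> finishes; pool += (0, 1) = (2, 4)
  T9 needs (0, 3) <= (2, 4) -> finishes; pool += (1, 0) = (3, 4)
  T1 needs (1, 2) <= (3, 4) -> finishes; pool += (1, 0) = (4, 4)
  T4 needs (3, 4) <= (4, 4) -> finishes; pool += (2, 1) = (6, 5)
  T8 needs (6, 5) <= (6, 5) -> finishes; pool += (3, 1) = (9, 6)
  T7 needs (8, 5) <= (9, 6) -> finishes; pool += (0, 1) = (9, 7)


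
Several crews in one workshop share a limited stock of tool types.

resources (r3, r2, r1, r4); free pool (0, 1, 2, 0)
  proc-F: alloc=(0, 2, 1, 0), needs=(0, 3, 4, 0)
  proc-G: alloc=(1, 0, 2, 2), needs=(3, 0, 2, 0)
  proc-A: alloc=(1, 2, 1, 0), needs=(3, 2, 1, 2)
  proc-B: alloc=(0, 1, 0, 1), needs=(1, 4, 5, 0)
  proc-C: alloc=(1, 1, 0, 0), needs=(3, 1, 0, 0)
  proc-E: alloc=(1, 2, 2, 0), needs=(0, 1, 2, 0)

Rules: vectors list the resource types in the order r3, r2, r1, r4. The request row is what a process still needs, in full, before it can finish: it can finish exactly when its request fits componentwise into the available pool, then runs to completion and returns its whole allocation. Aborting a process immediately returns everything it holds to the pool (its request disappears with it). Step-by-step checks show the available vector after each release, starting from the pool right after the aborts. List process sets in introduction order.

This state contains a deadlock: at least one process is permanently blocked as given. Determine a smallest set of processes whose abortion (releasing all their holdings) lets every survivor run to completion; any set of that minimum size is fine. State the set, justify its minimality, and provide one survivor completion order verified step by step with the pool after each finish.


The answer: abort proc-G and proc-C.
Key observation: the returned (2, 1, 2, 2) from proc-G and proc-C is what brings proc-A — unrunnable before, under any order — into play at step 2.
No one abort is enough; case by case: proc-F alone leaves proc-G blocked (short on r3); proc-G alone leaves proc-A blocked (short on r3); proc-A alone leaves proc-G blocked (short on r3); proc-B alone leaves proc-G blocked (short on r3); proc-C alone leaves proc-G blocked (short on r3); proc-E alone leaves proc-G blocked (short on r3).
One survivor order: proc-E, proc-A, proc-B, proc-F. Check, step by step (post-abort pool first):
  pool = (2, 2, 4, 2)
  proc-E: need (0, 1, 2, 0) fits (2, 2, 4, 2); releases (1, 2, 2, 0), pool now (3, 4, 6, 2)
  proc-A: need (3, 2, 1, 2) fits (3, 4, 6, 2); releases (1, 2, 1, 0), pool now (4, 6, 7, 2)
  proc-B: need (1, 4, 5, 0) fits (4, 6, 7, 2); releases (0, 1, 0, 1), pool now (4, 7, 7, 3)
  proc-F: need (0, 3, 4, 0) fits (4, 7, 7, 3); releases (0, 2, 1, 0), pool now (4, 9, 8, 3)


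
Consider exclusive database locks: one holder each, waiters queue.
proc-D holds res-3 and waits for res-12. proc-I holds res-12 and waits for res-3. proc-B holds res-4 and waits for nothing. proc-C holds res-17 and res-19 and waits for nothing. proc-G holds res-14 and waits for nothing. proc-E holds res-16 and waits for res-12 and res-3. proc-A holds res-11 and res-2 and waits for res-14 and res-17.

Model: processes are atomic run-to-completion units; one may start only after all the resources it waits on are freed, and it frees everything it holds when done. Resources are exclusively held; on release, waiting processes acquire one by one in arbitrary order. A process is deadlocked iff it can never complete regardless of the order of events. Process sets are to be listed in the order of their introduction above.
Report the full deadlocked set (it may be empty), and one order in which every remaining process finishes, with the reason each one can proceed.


Deadlocked set: proc-D, proc-I and proc-E.
Key observation: along proc-D -> proc-I -> proc-D, each member waits on what the next one holds — a deadlock; proc-E waits into the deadlock from upstream.
One completion order for the rest: proc-G, proc-C, proc-A, proc-B.
Check, step by step:
  run proc-G (it waits on nothing); releases res-14
  run proc-C (it waits on nothing); releases res-17 and res-19
  proc-A waits on res-14 and res-17 — all released -> runs and releases res-11 and res-2
  run proc-B (it waits on nothing); releases res-4


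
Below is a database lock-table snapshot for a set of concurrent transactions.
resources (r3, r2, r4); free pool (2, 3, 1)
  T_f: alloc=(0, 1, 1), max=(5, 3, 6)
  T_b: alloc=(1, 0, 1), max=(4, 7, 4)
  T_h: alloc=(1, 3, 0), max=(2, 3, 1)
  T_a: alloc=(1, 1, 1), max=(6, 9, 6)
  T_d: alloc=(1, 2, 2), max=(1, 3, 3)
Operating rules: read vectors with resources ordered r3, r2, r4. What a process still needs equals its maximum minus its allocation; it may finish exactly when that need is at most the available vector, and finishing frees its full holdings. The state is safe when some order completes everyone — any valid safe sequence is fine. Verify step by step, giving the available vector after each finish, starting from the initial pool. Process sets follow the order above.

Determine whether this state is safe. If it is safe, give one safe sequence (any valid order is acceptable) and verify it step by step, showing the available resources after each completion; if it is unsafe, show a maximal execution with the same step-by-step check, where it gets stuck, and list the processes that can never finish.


UNSAFE.
Key observation: r4 is the bottleneck — with T_d, T_h, T_b done the pool holds (5, 8, 4), short of every remaining need.
The run T_d, T_h, T_b cannot be extended any further. Step-by-step check:
  pool = (2, 3, 1)
  T_d: need (0, 1, 1) fits (2, 3, 1); releases (1, 2, 2), pool now (3, 5, 3)
  T_h: need (1, 0, 1) fits (3, 5, 3); releases (1, 3, 0), pool now (4, 8, 3)
  T_b: need (3, 7, 3) fits (4, 8, 3); releases (1, 0, 1), pool now (5, 8, 4)
  T_f cannot run: need (5, 2, 5) vs free (5, 8, 4) (insufficient r4)
  T_a cannot run: need (5, 8, 5) vs free (5, 8, 4) (insufficient r4)
Processes that can never finish: T_f and T_a.


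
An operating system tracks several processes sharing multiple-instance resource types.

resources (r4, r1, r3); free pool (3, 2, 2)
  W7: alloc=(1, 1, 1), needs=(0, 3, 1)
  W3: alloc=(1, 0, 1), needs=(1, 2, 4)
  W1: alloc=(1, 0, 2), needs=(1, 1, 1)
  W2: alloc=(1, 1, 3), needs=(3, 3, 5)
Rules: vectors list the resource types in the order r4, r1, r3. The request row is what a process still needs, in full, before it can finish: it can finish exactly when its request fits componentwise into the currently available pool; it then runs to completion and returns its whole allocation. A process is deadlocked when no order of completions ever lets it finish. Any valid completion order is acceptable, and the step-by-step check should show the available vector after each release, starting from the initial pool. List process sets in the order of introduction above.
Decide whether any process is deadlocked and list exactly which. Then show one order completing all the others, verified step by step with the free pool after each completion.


Deadlocked: W7 and W2.
Key observation: even finishing W1, W3 leaves just (5, 2, 5) free — too little r1 for any of the remaining processes.
A valid finishing order for the others: W1, W3. Check, step by step:
  pool = (3, 2, 2)
  W1 needs (1, 1, 1) <= (3, 2, 2) -> finishes; pool += (1, 0, 2) = (4, 2, 4)
  W3 needs (1, 2, 4) <= (4, 2, 4) -> finishes; pool += (1, 0, 1) = (5, 2, 5)
The stuck group stays short no matter what:
  blocked: W7 wants (0, 3, 1), pool (5, 2, 5) — not enough r1
  blocked: W2 wants (3, 3, 5), pool (5, 2, 5) — not enough r1


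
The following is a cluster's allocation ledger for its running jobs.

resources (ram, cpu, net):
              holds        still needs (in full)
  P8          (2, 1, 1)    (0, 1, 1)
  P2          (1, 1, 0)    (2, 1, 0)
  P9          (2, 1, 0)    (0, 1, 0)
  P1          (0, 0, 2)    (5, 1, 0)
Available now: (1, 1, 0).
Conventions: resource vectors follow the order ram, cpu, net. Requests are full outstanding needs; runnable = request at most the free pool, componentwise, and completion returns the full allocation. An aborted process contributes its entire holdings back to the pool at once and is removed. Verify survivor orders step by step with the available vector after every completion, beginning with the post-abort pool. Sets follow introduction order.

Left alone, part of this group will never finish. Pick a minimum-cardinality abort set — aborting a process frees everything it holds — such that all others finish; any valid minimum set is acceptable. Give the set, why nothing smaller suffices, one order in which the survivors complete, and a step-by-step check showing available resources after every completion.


The answer: abort P8.
Key observation: P1 was stuck for good until P8 gave back (2, 1, 1); in the order shown it finishes at step 3.
No smaller set exists: with zero aborts the deadlock remains.
One survivor order: P2, P9, P1. Check, step by step (post-abort pool first):
  pool = (3, 2, 1)
  P2: need (2, 1, 0) fits (3, 2, 1); releases (1, 1, 0), pool now (4, 3, 1)
  P9: need (0, 1, 0) fits (4, 3, 1); releases (2, 1, 0), pool now (6, 4, 1)
  P1: need (5, 1, 0) fits (6, 4, 1); releases (0, 0, 2), pool now (6, 4, 3)


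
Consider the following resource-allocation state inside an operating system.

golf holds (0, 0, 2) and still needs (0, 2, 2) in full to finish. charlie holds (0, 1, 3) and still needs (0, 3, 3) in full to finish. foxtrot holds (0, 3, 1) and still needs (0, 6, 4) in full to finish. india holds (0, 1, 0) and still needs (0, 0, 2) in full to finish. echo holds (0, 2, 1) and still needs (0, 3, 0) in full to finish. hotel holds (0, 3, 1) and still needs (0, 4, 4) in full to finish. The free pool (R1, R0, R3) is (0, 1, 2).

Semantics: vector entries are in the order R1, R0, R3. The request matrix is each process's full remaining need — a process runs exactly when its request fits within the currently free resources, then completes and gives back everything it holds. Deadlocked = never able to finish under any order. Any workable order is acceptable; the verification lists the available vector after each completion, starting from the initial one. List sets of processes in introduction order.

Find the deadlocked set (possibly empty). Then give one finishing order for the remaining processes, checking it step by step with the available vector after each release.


The deadlocked set is charlie, foxtrot, echo and hotel.
Key observation: the wall is R0: completing india, golf brings the pool only to (0, 2, 4), and all the rest need more.
The rest can finish in the order india, golf. Step-by-step check:
  pool = (0, 1, 2)
  india: need (0, 0, 2) fits (0, 1, 2); releases (0, 1, 0), pool now (0, 2, 2)
  golf: need (0, 2, 2) fits (0, 2, 2); releases (0, 0, 2), pool now (0, 2, 4)
The stuck group stays short no matter what:
  blocked: charlie wants (0, 3, 3), pool (0, 2, 4) — not enough R0
  blocked: foxtrot wants (0, 6, 4), pool (0, 2, 4) — not enough R0
  blocked: echo wants (0, 3, 0), pool (0, 2, 4) — not enough R0
  blocked: hotel wants (0, 4, 4), pool (0, 2, 4) — not enough R0


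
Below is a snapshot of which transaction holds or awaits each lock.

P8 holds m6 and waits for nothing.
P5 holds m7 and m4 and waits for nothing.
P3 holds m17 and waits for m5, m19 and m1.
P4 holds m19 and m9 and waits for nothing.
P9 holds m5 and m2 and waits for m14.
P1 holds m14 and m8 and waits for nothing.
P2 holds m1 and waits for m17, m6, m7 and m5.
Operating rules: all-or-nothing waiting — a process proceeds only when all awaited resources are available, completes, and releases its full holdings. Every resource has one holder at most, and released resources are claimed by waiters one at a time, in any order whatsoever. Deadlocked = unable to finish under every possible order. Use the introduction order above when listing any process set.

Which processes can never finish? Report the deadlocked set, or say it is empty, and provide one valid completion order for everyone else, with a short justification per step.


Deadlocked set: P3 and P2.
Key observation: the loop P3 -> P2 -> P3 blocks itself forever; no other process is dragged down with it.
One completion order for the rest: P1, P9, P5, P8, P4.
Step-by-step check:
  P1: no waits; runs immediately, freeing m14 and m8
  run P9 (all its waits — m14 — are resolved); releases m5 and m2
  P5: no waits; runs immediately, freeing m7 and m4
  P8: no waits; runs immediately, freeing m6
  P4: no waits; runs immediately, freeing m19 and m9


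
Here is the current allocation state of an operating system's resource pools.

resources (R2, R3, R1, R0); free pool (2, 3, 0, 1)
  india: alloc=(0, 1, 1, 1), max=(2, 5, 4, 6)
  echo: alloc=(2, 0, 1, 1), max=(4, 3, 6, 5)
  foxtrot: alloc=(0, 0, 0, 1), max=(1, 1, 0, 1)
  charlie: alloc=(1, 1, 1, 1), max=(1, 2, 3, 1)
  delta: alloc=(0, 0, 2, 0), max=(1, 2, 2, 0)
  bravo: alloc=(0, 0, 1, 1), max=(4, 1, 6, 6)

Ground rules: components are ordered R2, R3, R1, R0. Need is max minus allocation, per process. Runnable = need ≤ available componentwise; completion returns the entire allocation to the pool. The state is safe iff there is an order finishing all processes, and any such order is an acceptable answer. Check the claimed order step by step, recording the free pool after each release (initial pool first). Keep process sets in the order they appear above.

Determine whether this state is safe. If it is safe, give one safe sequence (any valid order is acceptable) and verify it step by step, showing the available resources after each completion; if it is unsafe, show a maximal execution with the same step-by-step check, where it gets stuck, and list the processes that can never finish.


UNSAFE — no complete ordering exists.
Key observation: no order helps: past foxtrot, delta, charlie, the free pool tops out at (3, 4, 3, 3), below what each blocked process needs in R0.
A maximal execution: foxtrot, delta, charlie — then nothing else fits. Step-by-step check:
  pool = (2, 3, 0, 1)
  foxtrot needs (1, 1, 0, 0) <= (2, 3, 0, 1) -> finishes; pool += (0, 0, 0, 1) = (2, 3, 0, 2)
  delta needs (1, 2, 0, 0) <= (2, 3, 0, 2) -> finishes; pool += (0, 0, 2, 0) = (2, 3, 2, 2)
  charlie needs (0, 1, 2, 0) <= (2, 3, 2, 2) -> finishes; pool += (1, 1, 1, 1) = (3, 4, 3, 3)
  blocked: india wants (2, 4, 3, 5), pool (3, 4, 3, 3) — not enough R0
  blocked: echo wants (2, 3, 5, 4), pool (3, 4, 3, 3) — not enough R1 and R0
  blocked: bravo wants (4, 1, 5, 5), pool (3, 4, 3, 3) — not enough R2, R1 and R0
Never able to finish: india, echo and bravo.


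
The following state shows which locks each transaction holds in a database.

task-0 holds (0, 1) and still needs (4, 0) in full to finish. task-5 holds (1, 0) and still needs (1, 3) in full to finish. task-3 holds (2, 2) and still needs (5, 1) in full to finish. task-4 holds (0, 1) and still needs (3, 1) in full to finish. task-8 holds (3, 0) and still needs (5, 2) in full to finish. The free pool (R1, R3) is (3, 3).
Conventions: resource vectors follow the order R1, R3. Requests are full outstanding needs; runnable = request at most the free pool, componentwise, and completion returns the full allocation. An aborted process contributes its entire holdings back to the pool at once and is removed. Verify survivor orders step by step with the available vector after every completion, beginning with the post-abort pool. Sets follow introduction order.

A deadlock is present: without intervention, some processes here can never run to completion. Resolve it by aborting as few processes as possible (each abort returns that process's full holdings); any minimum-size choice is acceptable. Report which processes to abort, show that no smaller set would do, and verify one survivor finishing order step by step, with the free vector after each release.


Abort task-8.
Key observation: the deadlocked task-3 becomes finishable only because task-8 released (3, 0); it completes at step 4 below.
Minimality: the empty abort set fails — the state is deadlocked as it stands.
One survivor order: task-5, task-4, task-0, task-3. Step-by-step check (post-abort pool first):
  pool = (6, 3)
  run task-5 (needs (1, 3), free (6, 3)); after release of (1, 0) the pool is (7, 3)
  run task-4 (needs (3, 1), free (7, 3)); after release of (0, 1) the pool is (7, 4)
  run task-0 (needs (4, 0), free (7, 4)); after release of (0, 1) the pool is (7, 5)
  run task-3 (needs (5, 1), free (7, 5)); after release of (2, 2) the pool is (9, 7)


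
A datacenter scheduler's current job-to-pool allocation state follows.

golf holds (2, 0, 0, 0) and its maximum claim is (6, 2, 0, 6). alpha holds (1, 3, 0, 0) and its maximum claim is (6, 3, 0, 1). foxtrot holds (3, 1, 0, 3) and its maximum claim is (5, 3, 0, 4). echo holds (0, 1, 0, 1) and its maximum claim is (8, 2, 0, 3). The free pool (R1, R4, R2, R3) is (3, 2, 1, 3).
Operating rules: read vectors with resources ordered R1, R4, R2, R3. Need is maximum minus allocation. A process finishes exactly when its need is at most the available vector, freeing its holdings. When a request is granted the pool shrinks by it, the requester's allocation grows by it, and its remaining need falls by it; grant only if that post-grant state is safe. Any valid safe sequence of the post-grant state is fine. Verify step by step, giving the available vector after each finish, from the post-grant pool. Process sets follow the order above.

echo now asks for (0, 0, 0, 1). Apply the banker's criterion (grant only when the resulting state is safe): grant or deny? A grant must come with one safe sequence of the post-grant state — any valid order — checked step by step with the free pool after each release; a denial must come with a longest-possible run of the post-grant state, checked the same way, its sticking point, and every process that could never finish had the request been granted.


DENY. Granting would leave the state unsafe.
Key observation: after foxtrot, alpha the pool peaks at (7, 6, 1, 5), and each blocked process is short somewhere: golf on R3; echo on R1.
After a pretend grant, a maximal execution: foxtrot, alpha — then nothing else fits. Step-by-step check:
  pool = (3, 2, 1, 2)
  foxtrot: need (2, 2, 0, 1) fits (3, 2, 1, 2); releases (3, 1, 0, 3), pool now (6, 3, 1, 5)
  alpha: need (5, 0, 0, 1) fits (6, 3, 1, 5); releases (1, 3, 0, 0), pool now (7, 6, 1, 5)
  golf still needs (4, 2, 0, 6) but only (7, 6, 1, 5) is free — short on R3
  echo still needs (8, 1, 0, 1) but only (7, 6, 1, 5) is free — short on R1
Processes that could never finish after the grant: golf and echo.


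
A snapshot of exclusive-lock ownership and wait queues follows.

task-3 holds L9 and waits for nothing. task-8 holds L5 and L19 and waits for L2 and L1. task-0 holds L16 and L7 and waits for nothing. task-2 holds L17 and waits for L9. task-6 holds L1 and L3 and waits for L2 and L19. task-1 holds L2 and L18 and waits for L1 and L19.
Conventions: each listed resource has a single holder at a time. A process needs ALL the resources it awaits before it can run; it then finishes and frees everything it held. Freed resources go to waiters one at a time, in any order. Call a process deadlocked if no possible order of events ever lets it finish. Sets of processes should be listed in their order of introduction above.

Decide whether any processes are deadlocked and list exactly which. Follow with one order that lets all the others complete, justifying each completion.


The deadlocked set is task-8, task-6 and task-1.
Key observation: the waits loop around task-8 -> task-6 -> task-8 with no way out; task-1 is caught in further circular waits.
The rest can finish in the order task-3, task-2, task-0.
Verifying each step:
  task-3 waits on nothing -> runs at once and releases L9
  task-2: everything it awaited (L9) is free; runs, freeing L17
  task-0 waits on nothing -> runs at once and releases L16 and L7


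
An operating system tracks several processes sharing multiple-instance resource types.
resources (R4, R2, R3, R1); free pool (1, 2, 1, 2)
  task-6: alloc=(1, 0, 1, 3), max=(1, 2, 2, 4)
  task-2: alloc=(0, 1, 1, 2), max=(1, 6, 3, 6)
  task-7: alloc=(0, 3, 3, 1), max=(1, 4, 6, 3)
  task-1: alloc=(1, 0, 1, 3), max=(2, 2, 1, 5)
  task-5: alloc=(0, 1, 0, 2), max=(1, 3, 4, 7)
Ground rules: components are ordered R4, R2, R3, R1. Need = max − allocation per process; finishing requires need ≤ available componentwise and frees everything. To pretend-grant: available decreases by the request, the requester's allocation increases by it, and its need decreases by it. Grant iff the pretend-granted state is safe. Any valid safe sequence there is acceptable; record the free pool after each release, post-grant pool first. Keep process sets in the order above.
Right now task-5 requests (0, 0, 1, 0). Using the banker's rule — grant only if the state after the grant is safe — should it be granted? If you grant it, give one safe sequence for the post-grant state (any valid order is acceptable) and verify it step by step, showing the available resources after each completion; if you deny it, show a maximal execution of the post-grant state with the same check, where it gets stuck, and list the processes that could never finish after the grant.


DENY — the pretend-granted state is unsafe.
Key observation: after task-1, task-6 the pool peaks at (3, 2, 2, 8), and each blocked process is short somewhere: task-2 on R2; task-7 on R3; task-5 on R3.
After a pretend grant, a maximal execution: task-1, task-6 — then nothing else fits. Step-by-step check:
  pool = (1, 2, 0, 2)
  run task-1 (needs (1, 2, 0, 2), free (1, 2, 0, 2)); after release of (1, 0, 1, 3) the pool is (2, 2, 1, 5)
  run task-6 (needs (0, 2, 1, 1), free (2, 2, 1, 5)); after release of (1, 0, 1, 3) the pool is (3, 2, 2, 8)
  blocked: task-2 wants (1, 5, 2, 4), pool (3, 2, 2, 8) — not enough R2
  blocked: task-7 wants (1, 1, 3, 2), pool (3, 2, 2, 8) — not enough R3
  blocked: task-5 wants (1, 2, 3, 5), pool (3, 2, 2, 8) — not enough R3
Post-grant, the permanently blocked set is task-2, task-7 and task-5.


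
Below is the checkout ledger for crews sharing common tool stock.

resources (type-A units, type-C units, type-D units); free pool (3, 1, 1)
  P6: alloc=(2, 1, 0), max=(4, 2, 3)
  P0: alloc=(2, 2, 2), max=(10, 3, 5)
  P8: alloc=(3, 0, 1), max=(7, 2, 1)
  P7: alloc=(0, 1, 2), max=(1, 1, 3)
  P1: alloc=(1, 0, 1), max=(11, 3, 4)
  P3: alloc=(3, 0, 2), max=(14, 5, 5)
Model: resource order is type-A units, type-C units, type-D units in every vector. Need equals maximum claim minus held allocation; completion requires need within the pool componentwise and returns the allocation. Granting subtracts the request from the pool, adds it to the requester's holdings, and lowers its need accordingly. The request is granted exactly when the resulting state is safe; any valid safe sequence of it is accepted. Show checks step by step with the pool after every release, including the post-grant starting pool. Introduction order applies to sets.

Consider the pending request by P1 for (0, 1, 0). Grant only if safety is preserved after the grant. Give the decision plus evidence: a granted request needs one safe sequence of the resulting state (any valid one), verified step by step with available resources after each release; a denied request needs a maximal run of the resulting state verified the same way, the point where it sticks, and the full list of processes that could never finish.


GRANT — the state after the grant stays safe, e.g. via P7, P6, P8, P0, P1, P3.
Key observation: the transfer keeps a workable pool ((3, 0, 1)); P7 starts the safe sequence.
Step-by-step check of the post-grant state:
  pool = (3, 0, 1)
  P7 needs (1, 0, 1) <= (3, 0, 1) -> finishes; pool += (0, 1, 2) = (3, 1, 3)
  P6 needs (2, 1, 3) <= (3, 1, 3) -> finishes; pool += (2, 1, 0) = (5, 2, 3)
  P8 needs (4, 2, 0) <= (5, 2, 3) -> finishes; pool += (3, 0, 1) = (8, 2, 4)
  P0 needs (8, 1, 3) <= (8, 2, 4) -> finishes; pool += (2, 2, 2) = (10, 4, 6)
  P1 needs (10, 2, 3) <= (10, 4, 6) -> finishes; pool += (1, 1, 1) = (11, 5, 7)
  P3 needs (11, 5, 3) <= (11, 5, 7) -> finishes; pool += (3, 0, 2) = (14, 5, 9)


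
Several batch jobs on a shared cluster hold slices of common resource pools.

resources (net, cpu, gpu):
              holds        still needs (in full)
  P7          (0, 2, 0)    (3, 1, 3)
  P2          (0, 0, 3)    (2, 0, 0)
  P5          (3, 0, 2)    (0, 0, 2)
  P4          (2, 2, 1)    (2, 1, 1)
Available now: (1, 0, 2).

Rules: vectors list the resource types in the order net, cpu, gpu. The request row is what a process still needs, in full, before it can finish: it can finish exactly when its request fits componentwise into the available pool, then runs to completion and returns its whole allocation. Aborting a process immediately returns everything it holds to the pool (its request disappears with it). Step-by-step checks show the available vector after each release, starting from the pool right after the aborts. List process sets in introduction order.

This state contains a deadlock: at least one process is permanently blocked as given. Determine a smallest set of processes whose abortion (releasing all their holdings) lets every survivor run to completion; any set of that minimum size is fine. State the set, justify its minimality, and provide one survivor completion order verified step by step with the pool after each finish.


The answer: abort P7.
Key observation: no ordering could ever have run P4 before the abort of P7; with (0, 2, 0) back in the pool it fits at step 3.
Minimality: the empty abort set fails — the state is deadlocked as it stands.
The survivors complete as P5, P2, P4. Verifying each step (starting from the post-abort pool):
  pool = (1, 2, 2)
  P5: need (0, 0, 2) fits (1, 2, 2); releases (3, 0, 2), pool now (4, 2, 4)
  P2: need (2, 0, 0) fits (4, 2, 4); releases (0, 0, 3), pool now (4, 2, 7)
  P4: need (2, 1, 1) fits (4, 2, 7); releases (2, 2, 1), pool now (6, 4, 8)


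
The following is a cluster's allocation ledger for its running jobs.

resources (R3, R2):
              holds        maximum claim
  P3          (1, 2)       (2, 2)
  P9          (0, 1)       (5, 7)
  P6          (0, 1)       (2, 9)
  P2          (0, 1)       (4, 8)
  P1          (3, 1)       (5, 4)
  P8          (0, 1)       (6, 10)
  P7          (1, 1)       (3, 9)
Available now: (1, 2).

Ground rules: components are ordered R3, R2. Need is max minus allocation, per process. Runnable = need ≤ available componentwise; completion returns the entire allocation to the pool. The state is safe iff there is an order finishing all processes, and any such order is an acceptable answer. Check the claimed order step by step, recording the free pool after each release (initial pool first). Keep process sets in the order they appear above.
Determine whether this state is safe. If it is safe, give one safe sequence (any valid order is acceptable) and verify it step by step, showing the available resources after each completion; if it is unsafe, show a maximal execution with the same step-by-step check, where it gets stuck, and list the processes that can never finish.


The state is UNSAFE.
Key observation: the wall is R2: completing P3, P1 brings the pool only to (5, 5), and all the rest need more.
A maximal execution: P3, P1 — then nothing else fits. Verifying each step:
  pool = (1, 2)
  run P3 (needs (1, 0), free (1, 2)); after release of (1, 2) the pool is (2, 4)
  run P1 (needs (2, 3), free (2, 4)); after release of (3, 1) the pool is (5, 5)
  P9 cannot run: need (5, 6) vs free (5, 5) (insufficient R2)
  P6 cannot run: need (2, 8) vs free (5, 5) (insufficient R2)
  P2 cannot run: need (4, 7) vs free (5, 5) (insufficient R2)
  P8 cannot run: need (6, 9) vs free (5, 5) (insufficient R3 and R2)
  P7 cannot run: need (2, 8) vs free (5, 5) (insufficient R2)
Never able to finish: P9, P6, P2, P8 and P7.


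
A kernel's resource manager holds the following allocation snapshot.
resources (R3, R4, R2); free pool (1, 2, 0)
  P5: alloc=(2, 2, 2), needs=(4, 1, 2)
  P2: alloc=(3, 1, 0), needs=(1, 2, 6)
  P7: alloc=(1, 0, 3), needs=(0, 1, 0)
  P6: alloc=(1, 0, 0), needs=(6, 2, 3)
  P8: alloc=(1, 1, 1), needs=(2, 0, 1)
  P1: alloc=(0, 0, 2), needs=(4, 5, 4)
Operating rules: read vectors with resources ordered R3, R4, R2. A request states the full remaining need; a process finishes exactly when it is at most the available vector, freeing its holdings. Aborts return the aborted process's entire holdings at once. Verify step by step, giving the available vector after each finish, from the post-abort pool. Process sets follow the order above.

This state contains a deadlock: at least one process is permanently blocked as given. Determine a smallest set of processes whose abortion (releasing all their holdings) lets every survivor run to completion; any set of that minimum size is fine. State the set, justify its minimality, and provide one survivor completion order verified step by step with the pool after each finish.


Abort P5.
Key observation: before aborting P5, P2 was permanently blocked — no order could ever run it; afterwards it completes at step 3.
Minimality: the empty abort set fails — the state is deadlocked as it stands.
One survivor order: P8, P7, P2, P1, P6. Step-by-step check (post-abort pool first):
  pool = (3, 4, 2)
  run P8 (needs (2, 0, 1), free (3, 4, 2)); after release of (1, 1, 1) the pool is (4, 5, 3)
  run P7 (needs (0, 1, 0), free (4, 5, 3)); after release of (1, 0, 3) the pool is (5, 5, 6)
  run P2 (needs (1, 2, 6), free (5, 5, 6)); after release of (3, 1, 0) the pool is (8, 6, 6)
  run P1 (needs (4, 5, 4), free (8, 6, 6)); after release of (0, 0, 2) the pool is (8, 6, 8)
  run P6 (needs (6, 2, 3), free (8, 6, 8)); after release of (1, 0, 0) the pool is (9, 6, 8)


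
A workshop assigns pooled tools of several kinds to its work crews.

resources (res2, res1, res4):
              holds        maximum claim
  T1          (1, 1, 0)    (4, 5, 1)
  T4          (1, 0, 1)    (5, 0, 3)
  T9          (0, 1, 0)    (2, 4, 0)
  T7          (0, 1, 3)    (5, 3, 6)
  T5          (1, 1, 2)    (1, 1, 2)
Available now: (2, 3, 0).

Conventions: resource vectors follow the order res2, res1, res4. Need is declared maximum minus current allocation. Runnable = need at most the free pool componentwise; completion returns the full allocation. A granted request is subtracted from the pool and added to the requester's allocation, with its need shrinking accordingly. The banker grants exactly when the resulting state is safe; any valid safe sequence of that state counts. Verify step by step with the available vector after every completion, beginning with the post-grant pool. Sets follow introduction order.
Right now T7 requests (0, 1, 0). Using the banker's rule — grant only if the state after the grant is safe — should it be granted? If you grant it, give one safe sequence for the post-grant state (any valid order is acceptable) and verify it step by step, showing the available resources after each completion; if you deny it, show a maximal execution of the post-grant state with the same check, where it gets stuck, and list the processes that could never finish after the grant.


GRANT: granting preserves safety; a valid post-grant sequence is T5, T9, T1, T4, T7.
Key observation: granting shrinks the pool to (2, 2, 0), yet T5 still fits and the chain goes through.
Check on the post-grant state, step by step:
  pool = (2, 2, 0)
  run T5 (needs (0, 0, 0), free (2, 2, 0)); after release of (1, 1, 2) the pool is (3, 3, 2)
  run T9 (needs (2, 3, 0), free (3, 3, 2)); after release of (0, 1, 0) the pool is (3, 4, 2)
  run T1 (needs (3, 4, 1), free (3, 4, 2)); after release of (1, 1, 0) the pool is (4, 5, 2)
  run T4 (needs (4, 0, 2), free (4, 5, 2)); after release of (1, 0, 1) the pool is (5, 5, 3)
  run T7 (needs (5, 1, 3), free (5, 5, 3)); after release of (0, 2, 3) the pool is (5, 7, 6)


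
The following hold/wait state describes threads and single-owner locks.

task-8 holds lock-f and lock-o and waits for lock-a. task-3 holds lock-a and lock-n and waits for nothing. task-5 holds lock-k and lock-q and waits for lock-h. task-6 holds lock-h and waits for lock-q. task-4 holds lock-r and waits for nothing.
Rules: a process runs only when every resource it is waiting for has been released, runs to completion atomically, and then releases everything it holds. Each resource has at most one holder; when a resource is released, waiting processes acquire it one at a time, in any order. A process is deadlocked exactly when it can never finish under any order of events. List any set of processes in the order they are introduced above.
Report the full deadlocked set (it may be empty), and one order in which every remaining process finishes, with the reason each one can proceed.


Deadlocked: task-5 and task-6.
Key observation: the wait chain closes on itself along task-5 -> task-6 -> task-5; no other process is dragged down with it.
A valid finishing order for the others: task-3, task-4, task-8.
Step-by-step check:
  run task-3 (it waits on nothing); releases lock-a and lock-n
  run task-4 (it waits on nothing); releases lock-r
  task-8: everything it awaited (lock-a) is free; runs, freeing lock-f and lock-o


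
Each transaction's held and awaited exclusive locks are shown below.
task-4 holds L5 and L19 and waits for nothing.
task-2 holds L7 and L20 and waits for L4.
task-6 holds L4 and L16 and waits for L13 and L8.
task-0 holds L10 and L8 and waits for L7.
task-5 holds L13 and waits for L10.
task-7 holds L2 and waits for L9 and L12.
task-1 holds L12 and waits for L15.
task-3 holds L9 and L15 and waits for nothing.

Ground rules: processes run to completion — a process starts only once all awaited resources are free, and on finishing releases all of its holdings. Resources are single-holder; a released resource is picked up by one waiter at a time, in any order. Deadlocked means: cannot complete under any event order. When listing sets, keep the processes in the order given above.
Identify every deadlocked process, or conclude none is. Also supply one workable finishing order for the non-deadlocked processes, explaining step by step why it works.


The deadlocked set is task-2, task-6, task-0 and task-5.
Key observation: the knot is the closed ring of waits task-2 -> task-6 -> task-0 -> task-2; task-5 is caught in further circular waits.
One completion order for the rest: task-3, task-4, task-1, task-7.
Verifying each step:
  run task-3 (it waits on nothing); releases L9 and L15
  run task-4 (it waits on nothing); releases L5 and L19
  run task-1 (all its waits — L15 — are resolved); releases L12
  run task-7 (all its waits — L9 and L12 — are resolved); releases L2


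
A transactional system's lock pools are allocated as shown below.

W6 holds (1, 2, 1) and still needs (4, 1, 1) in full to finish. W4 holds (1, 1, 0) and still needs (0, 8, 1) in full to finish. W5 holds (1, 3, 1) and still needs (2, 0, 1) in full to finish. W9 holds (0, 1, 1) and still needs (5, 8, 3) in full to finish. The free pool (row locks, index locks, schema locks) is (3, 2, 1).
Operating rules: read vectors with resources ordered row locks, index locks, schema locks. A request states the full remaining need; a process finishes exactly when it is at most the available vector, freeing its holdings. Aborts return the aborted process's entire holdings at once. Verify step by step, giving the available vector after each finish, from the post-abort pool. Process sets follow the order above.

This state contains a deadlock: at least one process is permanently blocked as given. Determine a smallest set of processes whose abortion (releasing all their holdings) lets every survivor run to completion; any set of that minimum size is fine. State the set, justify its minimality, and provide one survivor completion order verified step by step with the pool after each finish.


Abort W4.
Key observation: the returned (1, 1, 0) from W4 is what brings W9 — unrunnable before, under any order — into play at step 3.
Why nothing smaller works: aborting no one leaves the state deadlocked as given.
One survivor order: W5, W6, W9. Check, step by step (post-abort pool first):
  pool = (4, 3, 1)
  W5: need (2, 0, 1) fits (4, 3, 1); releases (1, 3, 1), pool now (5, 6, 2)
  W6: need (4, 1, 1) fits (5, 6, 2); releases (1, 2, 1), pool now (6, 8, 3)
  W9: need (5, 8, 3) fits (6, 8, 3); releases (0, 1, 1), pool now (6, 9, 4)


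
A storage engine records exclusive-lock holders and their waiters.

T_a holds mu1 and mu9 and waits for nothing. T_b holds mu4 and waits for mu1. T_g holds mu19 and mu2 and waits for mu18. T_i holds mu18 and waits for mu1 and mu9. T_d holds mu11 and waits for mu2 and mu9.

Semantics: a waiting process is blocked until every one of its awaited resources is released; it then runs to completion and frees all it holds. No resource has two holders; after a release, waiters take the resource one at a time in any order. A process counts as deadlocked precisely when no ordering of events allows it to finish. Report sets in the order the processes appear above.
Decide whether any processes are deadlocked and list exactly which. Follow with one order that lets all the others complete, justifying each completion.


No process is deadlocked.
Key observation: the waits form no ring: some process can always run, and its releases unblock the others one by one.
The rest can finish in the order T_a, T_i, T_g, T_d, T_b.
Walking it through:
  T_a: no waits; runs immediately, freeing mu1 and mu9
  T_i: everything it awaited (mu1 and mu9) is free; runs, freeing mu18
  T_g: everything it awaited (mu18) is free; runs, freeing mu19 and mu2
  T_d: everything it awaited (mu2 and mu9) is free; runs, freeing mu11
  T_b: everything it awaited (mu1) is free; runs, freeing mu4


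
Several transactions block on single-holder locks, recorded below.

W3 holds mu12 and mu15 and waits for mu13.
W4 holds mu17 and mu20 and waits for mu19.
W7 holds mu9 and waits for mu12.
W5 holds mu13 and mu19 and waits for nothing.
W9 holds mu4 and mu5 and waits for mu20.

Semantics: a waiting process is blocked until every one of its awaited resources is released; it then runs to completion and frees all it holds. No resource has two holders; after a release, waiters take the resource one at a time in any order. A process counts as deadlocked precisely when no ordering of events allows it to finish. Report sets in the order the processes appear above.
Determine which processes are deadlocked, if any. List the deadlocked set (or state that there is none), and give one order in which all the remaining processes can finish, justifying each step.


Nothing here is deadlocked.
Key observation: there is no circular wait here — follow any chain and it reaches a process that is free to run now.
The rest can finish in the order W5, W3, W7, W4, W9.
Walking it through:
  W5: no waits; runs immediately, freeing mu13 and mu19
  W3 waits on mu13 — all released -> runs and releases mu12 and mu15
  W7 waits on mu12 — all released -> runs and releases mu9
  W4 waits on mu19 — all released -> runs and releases mu17 and mu20
  W9 waits on mu20 — all released -> runs and releases mu4 and mu5
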